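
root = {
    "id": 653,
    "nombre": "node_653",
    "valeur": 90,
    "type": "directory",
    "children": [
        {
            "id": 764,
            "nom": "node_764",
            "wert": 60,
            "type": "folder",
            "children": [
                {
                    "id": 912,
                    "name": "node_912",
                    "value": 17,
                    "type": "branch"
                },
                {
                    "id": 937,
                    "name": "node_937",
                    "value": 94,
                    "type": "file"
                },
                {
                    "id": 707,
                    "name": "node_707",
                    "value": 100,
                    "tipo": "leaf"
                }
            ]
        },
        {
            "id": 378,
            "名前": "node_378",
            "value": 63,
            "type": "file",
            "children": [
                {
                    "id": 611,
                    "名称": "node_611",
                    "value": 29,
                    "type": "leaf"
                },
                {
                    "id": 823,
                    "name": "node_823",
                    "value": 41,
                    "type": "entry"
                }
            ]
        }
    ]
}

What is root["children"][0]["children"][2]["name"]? "node_707"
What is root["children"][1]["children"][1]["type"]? "entry"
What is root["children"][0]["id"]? 764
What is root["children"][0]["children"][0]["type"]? "branch"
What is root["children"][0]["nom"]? "node_764"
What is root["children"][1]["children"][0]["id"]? 611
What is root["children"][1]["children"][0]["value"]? 29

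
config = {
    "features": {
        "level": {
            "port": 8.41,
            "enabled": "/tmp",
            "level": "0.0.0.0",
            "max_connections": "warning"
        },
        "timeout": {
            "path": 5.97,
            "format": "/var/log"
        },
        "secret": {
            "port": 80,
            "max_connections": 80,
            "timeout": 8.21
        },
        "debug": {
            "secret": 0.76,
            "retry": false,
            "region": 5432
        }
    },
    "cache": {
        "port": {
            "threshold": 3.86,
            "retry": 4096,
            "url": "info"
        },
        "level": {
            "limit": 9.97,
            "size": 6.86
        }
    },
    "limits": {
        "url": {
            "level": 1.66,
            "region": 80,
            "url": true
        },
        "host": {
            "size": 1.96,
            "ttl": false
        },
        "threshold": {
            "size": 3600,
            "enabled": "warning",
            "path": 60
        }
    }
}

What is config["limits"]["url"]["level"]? 1.66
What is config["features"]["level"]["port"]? 8.41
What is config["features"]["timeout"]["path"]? 5.97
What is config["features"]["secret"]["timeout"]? 8.21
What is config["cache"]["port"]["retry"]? 4096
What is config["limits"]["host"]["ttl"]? False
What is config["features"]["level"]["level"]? "0.0.0.0"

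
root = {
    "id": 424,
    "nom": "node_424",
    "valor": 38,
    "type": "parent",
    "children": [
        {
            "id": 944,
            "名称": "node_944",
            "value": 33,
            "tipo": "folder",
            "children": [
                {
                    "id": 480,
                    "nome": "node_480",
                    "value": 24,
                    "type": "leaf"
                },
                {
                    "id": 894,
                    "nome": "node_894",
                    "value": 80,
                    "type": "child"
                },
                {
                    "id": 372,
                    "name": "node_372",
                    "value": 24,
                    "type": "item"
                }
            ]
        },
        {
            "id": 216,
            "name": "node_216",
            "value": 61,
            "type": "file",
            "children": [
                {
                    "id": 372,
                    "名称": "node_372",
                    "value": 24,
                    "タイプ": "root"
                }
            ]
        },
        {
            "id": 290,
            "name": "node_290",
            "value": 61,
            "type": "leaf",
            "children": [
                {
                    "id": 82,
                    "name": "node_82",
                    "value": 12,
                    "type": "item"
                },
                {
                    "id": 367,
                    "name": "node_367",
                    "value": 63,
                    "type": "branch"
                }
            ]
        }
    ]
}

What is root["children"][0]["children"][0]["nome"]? "node_480"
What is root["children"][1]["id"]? 216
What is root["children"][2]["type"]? "leaf"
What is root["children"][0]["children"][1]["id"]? 894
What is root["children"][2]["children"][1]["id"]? 367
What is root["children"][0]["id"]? 944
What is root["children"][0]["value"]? 33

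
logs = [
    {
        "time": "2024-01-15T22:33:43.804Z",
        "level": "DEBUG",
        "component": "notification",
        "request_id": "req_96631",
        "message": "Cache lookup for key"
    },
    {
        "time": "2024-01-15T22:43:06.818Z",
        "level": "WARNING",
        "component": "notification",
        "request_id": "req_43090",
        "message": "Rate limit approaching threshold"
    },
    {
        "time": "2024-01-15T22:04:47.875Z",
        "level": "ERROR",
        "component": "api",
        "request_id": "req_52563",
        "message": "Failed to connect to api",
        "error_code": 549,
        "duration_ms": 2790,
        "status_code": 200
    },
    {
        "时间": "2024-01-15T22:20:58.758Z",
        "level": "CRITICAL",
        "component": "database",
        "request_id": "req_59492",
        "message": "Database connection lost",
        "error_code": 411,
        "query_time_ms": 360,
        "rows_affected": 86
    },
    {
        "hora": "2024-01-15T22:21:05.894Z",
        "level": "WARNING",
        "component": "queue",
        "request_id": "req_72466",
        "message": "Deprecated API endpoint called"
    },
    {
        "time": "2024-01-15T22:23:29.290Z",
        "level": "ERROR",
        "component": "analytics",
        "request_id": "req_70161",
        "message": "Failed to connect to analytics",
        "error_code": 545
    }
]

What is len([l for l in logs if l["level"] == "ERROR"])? 2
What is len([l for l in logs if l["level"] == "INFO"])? 0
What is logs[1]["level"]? "WARNING"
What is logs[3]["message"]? "Database connection lost"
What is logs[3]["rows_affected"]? 86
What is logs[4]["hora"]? "2024-01-15T22:21:05.894Z"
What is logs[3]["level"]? "CRITICAL"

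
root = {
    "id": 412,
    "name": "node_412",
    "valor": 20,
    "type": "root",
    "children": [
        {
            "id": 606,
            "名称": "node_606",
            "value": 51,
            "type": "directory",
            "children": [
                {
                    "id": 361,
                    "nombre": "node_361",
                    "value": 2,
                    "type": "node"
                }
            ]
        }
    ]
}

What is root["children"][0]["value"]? 51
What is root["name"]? "node_412"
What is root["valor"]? 20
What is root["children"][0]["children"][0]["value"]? 2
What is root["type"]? "root"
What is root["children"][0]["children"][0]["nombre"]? "node_361"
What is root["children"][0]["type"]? "directory"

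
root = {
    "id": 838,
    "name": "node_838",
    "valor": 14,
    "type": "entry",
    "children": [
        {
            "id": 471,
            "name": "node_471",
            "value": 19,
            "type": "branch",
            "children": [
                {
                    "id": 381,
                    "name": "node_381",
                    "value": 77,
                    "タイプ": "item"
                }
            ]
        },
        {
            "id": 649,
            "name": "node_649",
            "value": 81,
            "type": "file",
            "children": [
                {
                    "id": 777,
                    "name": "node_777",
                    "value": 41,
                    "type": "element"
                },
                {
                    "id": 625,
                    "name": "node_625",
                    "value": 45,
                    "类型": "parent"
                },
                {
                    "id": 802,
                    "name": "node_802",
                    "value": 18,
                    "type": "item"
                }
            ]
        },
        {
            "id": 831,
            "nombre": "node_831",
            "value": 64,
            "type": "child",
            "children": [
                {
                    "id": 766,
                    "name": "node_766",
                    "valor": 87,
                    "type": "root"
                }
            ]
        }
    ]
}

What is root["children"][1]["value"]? 81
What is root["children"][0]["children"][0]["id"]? 381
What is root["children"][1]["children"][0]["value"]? 41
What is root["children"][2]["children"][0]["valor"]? 87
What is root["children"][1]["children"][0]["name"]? "node_777"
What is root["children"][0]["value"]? 19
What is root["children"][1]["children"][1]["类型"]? "parent"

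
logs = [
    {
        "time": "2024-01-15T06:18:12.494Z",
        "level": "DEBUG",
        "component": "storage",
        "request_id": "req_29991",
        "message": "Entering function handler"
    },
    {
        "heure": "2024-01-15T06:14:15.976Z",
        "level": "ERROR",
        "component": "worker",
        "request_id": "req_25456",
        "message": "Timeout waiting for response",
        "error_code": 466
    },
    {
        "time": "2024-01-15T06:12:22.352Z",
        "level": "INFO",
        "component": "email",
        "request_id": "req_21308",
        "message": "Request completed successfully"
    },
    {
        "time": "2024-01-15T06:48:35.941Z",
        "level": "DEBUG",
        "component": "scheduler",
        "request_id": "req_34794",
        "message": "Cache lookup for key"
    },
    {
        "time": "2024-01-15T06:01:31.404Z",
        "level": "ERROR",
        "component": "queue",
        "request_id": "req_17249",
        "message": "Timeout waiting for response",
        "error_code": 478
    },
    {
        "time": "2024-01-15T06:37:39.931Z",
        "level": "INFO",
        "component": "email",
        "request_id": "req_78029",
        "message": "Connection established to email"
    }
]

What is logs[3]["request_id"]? "req_34794"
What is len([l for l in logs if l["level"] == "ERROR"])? 2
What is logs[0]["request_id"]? "req_29991"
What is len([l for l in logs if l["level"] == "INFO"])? 2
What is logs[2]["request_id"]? "req_21308"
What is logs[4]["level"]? "ERROR"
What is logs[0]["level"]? "DEBUG"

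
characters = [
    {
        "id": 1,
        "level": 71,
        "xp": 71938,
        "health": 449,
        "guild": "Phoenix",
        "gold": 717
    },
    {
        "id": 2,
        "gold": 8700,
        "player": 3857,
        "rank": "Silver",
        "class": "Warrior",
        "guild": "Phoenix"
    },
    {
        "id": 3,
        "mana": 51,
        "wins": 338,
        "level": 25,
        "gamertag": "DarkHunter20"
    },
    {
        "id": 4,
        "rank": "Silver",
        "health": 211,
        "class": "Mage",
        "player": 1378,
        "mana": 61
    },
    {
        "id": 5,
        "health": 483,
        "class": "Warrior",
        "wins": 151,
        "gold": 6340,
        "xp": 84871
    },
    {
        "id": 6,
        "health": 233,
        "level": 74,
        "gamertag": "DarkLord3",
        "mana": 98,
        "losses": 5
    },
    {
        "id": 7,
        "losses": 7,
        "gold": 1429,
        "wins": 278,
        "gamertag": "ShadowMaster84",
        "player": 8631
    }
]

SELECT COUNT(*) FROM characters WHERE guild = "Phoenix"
2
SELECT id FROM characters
[1, 2, 3, 4, 5, 6, 7]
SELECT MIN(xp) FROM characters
71938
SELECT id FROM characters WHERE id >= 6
[6, 7]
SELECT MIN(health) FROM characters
211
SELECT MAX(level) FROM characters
74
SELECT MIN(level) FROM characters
25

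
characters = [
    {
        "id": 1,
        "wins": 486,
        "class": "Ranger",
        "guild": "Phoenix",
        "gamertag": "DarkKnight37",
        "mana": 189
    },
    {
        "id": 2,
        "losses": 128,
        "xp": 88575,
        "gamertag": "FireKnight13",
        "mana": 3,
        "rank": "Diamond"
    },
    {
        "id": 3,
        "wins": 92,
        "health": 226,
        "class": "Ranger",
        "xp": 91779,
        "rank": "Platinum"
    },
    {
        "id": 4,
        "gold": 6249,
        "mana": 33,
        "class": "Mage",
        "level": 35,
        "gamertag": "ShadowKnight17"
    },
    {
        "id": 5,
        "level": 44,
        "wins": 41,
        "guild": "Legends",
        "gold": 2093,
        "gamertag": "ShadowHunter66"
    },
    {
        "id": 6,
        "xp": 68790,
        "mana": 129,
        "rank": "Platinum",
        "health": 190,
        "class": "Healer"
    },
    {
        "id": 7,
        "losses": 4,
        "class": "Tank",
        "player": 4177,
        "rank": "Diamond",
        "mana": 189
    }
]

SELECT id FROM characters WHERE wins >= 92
[1, 3]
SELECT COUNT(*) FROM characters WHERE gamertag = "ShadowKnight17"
1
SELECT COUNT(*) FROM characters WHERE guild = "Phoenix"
1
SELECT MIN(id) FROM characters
1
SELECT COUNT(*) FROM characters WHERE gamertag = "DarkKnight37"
1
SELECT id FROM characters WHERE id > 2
[3, 4, 5, 6, 7]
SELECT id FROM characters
[1, 2, 3, 4, 5, 6, 7]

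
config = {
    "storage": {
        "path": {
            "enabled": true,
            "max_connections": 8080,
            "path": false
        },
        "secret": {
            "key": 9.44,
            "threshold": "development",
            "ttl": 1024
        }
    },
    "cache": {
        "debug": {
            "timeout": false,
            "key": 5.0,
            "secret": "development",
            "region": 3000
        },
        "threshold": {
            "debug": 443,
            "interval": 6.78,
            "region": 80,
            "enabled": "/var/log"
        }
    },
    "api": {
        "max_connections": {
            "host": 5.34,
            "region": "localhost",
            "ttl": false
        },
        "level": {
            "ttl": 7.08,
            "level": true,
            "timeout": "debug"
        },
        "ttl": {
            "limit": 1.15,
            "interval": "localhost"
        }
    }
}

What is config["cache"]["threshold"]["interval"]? 6.78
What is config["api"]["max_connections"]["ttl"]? False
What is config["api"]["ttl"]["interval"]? "localhost"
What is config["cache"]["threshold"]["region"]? 80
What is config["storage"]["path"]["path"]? False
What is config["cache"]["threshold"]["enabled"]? "/var/log"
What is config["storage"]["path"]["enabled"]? True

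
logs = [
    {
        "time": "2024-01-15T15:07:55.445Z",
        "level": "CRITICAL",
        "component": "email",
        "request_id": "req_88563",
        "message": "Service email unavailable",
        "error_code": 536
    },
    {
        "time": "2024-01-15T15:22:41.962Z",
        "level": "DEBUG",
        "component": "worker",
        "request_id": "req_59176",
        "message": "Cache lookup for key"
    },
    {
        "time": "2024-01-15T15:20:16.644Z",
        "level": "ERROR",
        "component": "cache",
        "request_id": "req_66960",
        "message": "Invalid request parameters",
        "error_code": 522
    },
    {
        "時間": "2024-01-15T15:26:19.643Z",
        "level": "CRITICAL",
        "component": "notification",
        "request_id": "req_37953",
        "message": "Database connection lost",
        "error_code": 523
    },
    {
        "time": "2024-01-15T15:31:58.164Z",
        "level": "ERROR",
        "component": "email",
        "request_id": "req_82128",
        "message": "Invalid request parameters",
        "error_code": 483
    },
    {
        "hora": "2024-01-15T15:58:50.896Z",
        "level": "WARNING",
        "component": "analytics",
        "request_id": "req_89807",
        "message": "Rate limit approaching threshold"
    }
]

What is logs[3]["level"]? "CRITICAL"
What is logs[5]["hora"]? "2024-01-15T15:58:50.896Z"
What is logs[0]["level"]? "CRITICAL"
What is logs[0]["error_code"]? 536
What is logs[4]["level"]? "ERROR"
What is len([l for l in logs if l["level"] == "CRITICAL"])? 2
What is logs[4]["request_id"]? "req_82128"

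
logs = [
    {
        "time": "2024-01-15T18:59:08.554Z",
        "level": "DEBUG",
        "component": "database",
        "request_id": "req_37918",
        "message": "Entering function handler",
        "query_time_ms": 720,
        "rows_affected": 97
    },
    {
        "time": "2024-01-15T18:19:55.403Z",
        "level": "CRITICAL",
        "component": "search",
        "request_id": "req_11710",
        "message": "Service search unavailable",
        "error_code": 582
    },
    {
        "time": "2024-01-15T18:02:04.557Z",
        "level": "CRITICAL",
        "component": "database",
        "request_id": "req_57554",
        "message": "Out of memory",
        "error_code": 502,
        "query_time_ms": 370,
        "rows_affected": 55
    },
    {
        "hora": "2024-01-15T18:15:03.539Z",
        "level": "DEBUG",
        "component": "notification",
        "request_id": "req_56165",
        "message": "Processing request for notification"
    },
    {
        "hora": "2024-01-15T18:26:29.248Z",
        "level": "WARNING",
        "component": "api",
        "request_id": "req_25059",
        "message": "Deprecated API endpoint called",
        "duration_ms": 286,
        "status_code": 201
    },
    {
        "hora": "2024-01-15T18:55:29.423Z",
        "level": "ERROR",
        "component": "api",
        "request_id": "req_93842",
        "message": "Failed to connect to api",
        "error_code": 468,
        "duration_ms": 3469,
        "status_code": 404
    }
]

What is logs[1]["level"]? "CRITICAL"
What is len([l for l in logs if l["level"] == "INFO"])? 0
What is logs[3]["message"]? "Processing request for notification"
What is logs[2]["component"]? "database"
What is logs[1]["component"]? "search"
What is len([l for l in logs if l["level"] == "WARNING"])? 1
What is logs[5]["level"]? "ERROR"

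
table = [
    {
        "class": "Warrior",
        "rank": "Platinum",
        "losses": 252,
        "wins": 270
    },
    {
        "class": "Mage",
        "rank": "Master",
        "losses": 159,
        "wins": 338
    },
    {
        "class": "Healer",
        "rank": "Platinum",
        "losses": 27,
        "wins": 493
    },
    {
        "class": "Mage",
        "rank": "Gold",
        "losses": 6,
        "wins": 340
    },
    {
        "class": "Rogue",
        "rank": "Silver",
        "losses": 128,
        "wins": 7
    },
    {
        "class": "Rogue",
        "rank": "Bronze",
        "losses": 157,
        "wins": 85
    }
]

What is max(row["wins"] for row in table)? 493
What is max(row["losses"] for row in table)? 252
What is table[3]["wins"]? 340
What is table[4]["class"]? "Rogue"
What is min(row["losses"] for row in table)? 6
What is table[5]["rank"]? "Bronze"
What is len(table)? 6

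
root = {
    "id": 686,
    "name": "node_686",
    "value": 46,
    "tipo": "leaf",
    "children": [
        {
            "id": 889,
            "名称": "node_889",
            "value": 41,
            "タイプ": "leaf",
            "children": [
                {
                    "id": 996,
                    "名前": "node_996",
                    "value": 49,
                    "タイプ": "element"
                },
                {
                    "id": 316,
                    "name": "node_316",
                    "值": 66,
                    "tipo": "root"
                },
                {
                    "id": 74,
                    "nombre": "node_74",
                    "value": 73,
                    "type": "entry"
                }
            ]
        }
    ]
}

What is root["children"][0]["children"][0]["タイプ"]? "element"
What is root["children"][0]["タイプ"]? "leaf"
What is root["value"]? 46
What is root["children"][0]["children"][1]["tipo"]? "root"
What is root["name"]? "node_686"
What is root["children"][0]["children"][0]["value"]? 49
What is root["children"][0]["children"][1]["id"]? 316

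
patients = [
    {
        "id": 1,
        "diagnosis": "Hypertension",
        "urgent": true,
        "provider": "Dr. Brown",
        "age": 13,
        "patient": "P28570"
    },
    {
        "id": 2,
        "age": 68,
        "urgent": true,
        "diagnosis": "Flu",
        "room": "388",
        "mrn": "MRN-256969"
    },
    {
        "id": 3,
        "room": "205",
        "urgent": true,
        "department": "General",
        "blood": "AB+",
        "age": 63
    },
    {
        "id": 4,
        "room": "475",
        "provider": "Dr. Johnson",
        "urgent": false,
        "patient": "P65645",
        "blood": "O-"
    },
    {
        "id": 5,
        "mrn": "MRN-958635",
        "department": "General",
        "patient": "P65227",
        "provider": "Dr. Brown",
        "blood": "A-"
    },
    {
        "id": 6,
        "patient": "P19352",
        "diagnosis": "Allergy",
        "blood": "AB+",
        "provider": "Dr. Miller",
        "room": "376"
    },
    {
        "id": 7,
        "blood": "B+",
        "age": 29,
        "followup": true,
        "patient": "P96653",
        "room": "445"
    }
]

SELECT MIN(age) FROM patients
13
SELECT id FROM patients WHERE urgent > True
[]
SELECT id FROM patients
[1, 2, 3, 4, 5, 6, 7]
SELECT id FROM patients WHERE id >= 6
[6, 7]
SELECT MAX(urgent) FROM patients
True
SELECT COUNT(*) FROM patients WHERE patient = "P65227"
1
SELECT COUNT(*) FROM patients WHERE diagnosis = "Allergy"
1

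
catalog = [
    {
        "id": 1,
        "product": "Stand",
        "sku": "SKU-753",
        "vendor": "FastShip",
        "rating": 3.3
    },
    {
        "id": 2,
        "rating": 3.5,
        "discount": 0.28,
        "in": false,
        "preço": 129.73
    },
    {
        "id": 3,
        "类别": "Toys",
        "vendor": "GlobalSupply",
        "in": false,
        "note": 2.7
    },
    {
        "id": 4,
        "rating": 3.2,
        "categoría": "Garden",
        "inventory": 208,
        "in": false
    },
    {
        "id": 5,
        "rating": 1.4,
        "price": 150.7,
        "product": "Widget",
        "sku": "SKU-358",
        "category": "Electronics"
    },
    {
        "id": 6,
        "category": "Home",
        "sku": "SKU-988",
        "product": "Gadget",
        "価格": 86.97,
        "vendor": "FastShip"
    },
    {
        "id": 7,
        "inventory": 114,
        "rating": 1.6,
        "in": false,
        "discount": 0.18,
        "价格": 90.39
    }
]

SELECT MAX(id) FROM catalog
7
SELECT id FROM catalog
[1, 2, 3, 4, 5, 6, 7]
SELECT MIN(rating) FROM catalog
1.4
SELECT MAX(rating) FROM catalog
3.5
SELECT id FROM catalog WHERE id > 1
[2, 3, 4, 5, 6, 7]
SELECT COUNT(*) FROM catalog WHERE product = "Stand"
1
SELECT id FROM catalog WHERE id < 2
[1]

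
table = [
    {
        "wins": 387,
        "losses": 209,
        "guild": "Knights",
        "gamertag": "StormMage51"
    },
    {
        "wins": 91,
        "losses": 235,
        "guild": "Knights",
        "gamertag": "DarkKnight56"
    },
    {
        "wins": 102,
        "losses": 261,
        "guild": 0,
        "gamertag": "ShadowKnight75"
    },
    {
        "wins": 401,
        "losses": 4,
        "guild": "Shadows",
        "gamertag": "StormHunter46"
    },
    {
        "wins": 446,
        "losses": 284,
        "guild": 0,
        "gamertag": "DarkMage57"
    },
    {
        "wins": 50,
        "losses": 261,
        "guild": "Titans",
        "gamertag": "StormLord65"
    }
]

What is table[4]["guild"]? 0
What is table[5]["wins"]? 50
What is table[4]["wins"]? 446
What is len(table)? 6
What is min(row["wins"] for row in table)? 50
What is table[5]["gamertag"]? "StormLord65"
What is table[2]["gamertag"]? "ShadowKnight75"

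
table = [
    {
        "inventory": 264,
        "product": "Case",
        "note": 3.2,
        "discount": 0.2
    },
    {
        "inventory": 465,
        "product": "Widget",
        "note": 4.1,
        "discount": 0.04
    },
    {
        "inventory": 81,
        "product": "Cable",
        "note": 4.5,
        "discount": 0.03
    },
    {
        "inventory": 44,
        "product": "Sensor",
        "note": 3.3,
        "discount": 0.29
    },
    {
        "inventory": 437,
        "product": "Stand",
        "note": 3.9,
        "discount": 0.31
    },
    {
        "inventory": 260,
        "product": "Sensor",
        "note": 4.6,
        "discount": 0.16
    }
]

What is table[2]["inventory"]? 81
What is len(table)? 6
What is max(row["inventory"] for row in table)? 465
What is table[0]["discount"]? 0.2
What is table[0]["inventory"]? 264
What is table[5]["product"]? "Sensor"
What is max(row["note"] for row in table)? 4.6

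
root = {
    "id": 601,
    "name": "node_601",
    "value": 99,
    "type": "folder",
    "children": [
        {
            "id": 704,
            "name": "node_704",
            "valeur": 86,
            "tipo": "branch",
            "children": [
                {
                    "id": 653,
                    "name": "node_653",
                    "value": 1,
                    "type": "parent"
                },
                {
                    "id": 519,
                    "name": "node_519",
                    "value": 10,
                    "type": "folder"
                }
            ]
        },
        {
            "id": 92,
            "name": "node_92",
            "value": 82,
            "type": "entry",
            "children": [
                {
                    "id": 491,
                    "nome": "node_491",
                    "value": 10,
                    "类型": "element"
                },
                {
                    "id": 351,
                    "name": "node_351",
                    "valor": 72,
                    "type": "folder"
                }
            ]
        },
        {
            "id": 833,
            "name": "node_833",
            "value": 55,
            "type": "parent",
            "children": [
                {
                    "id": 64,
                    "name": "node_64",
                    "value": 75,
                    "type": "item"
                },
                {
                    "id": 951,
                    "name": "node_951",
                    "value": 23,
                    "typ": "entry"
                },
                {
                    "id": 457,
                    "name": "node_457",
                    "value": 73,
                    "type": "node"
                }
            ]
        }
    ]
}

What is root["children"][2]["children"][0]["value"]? 75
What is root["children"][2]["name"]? "node_833"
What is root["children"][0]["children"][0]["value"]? 1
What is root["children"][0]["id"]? 704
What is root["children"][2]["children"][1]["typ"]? "entry"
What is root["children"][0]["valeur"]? 86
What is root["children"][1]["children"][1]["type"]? "folder"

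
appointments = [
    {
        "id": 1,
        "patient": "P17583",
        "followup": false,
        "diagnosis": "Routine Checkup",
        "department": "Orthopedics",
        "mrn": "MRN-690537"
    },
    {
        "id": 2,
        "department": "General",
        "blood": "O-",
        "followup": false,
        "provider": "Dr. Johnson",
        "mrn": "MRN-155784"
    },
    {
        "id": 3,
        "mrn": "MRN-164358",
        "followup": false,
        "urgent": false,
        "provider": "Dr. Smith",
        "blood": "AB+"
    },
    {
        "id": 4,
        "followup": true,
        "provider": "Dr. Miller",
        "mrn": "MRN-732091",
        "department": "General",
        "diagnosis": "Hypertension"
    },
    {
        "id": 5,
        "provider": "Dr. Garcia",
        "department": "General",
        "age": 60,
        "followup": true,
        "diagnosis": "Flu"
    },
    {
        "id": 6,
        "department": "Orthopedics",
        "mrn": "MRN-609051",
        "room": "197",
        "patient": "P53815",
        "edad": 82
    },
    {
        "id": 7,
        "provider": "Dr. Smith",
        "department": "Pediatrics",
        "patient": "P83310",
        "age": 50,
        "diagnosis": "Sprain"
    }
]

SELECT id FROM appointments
[1, 2, 3, 4, 5, 6, 7]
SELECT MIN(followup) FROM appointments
False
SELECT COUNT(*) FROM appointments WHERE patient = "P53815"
1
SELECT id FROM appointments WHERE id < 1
[]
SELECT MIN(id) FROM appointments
1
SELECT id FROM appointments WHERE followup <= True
[1, 2, 3, 4, 5]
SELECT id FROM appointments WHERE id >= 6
[6, 7]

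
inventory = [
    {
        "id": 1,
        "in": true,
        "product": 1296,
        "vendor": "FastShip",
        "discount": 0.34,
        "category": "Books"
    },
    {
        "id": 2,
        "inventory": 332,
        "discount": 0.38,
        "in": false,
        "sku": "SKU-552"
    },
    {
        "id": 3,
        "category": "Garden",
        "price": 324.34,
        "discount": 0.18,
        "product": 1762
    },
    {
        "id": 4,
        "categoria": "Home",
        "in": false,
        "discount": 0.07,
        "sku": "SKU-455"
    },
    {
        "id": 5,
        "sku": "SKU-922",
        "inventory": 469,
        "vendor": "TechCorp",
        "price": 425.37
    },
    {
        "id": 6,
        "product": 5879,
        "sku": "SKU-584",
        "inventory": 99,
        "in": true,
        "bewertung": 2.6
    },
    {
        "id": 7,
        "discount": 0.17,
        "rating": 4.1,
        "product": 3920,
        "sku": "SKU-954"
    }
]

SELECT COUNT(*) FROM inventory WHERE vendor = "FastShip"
1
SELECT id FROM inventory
[1, 2, 3, 4, 5, 6, 7]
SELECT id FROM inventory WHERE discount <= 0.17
[4, 7]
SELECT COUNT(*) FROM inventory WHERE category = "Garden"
1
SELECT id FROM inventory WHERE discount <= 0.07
[4]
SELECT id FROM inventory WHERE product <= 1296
[1]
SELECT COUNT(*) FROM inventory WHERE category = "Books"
1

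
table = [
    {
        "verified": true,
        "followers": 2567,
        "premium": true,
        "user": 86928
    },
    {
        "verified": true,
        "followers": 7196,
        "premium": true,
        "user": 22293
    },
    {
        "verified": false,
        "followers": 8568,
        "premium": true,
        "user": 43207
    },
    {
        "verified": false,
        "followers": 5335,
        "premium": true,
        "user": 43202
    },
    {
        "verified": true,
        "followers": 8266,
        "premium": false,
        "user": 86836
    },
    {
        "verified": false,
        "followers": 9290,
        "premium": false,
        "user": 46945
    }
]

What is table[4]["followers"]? 8266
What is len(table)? 6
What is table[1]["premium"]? True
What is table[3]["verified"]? False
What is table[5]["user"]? 46945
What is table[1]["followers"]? 7196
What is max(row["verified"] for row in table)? True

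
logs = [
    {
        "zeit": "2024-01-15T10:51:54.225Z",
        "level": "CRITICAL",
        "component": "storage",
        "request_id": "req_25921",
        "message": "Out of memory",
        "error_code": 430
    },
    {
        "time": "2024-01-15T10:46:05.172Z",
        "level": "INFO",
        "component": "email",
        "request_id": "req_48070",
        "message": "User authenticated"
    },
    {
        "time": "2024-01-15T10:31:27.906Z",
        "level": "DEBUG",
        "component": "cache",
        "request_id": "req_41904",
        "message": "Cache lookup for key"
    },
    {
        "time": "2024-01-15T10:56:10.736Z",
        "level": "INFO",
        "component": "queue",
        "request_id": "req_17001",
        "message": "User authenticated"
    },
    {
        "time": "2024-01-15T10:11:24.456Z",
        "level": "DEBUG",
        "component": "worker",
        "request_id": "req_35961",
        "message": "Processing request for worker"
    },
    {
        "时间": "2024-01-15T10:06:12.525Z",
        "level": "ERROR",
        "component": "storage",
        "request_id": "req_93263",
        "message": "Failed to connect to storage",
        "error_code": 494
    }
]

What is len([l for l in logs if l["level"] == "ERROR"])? 1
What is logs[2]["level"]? "DEBUG"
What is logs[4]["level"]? "DEBUG"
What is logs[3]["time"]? "2024-01-15T10:56:10.736Z"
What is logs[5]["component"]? "storage"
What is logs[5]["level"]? "ERROR"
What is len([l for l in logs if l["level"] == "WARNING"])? 0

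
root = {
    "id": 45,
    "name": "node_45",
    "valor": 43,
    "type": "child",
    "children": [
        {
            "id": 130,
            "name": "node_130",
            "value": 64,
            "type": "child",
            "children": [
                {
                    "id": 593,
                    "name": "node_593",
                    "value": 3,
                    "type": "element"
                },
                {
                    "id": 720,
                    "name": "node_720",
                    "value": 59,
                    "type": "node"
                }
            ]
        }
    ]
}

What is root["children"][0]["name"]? "node_130"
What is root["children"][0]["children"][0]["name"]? "node_593"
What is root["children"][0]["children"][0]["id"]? 593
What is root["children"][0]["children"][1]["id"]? 720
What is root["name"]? "node_45"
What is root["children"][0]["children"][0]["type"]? "element"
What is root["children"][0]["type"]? "child"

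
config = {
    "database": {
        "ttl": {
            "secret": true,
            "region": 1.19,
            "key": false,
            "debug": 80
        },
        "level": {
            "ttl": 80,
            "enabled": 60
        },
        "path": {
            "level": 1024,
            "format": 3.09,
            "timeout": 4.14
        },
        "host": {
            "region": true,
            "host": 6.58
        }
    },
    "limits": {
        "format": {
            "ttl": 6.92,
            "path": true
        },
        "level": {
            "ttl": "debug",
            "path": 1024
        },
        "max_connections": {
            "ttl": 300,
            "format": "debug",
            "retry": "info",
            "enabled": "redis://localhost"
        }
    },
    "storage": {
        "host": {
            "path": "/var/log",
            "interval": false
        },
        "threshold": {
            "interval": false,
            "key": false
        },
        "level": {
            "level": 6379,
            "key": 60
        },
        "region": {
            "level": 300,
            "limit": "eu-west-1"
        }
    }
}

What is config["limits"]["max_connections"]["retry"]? "info"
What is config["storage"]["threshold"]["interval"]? False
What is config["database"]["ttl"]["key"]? False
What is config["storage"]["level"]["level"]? 6379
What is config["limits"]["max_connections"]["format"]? "debug"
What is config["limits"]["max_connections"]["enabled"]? "redis://localhost"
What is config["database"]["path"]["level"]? 1024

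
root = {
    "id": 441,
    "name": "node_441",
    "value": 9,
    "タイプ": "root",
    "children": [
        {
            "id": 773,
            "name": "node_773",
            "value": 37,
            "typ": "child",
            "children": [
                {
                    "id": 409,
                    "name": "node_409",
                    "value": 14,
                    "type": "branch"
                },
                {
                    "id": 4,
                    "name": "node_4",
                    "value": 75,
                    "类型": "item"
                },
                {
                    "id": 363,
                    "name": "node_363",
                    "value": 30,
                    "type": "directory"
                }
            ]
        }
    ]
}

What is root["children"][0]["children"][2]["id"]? 363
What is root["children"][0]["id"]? 773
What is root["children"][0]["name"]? "node_773"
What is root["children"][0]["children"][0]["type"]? "branch"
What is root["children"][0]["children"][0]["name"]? "node_409"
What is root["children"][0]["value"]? 37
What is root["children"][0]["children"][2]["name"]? "node_363"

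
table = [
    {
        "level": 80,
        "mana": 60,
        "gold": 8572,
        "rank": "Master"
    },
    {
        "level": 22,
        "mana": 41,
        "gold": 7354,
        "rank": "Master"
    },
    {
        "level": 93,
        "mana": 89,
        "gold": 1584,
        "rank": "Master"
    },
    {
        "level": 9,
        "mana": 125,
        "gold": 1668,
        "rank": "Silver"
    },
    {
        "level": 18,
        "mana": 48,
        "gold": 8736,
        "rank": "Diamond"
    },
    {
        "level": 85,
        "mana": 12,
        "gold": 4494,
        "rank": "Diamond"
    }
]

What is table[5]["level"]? 85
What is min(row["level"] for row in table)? 9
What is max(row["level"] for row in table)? 93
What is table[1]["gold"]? 7354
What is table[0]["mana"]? 60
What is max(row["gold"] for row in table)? 8736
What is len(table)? 6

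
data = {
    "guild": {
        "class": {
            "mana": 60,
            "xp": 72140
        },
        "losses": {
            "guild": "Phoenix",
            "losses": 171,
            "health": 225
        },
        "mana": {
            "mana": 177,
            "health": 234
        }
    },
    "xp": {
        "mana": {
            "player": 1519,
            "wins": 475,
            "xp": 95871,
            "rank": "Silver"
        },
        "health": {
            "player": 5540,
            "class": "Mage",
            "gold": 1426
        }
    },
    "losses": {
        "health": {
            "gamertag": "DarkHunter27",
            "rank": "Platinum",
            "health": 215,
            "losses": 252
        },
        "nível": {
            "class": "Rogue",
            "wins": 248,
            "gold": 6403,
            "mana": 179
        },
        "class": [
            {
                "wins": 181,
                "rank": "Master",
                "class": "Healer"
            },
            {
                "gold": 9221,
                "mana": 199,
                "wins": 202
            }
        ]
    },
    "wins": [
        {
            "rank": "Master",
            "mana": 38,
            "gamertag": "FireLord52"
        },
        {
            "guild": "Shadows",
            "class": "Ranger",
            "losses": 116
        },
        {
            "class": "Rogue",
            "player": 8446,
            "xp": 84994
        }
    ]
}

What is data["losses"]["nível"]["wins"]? 248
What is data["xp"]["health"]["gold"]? 1426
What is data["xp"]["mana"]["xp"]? 95871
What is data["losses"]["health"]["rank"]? "Platinum"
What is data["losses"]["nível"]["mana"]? 179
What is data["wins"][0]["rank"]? "Master"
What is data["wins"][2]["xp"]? 84994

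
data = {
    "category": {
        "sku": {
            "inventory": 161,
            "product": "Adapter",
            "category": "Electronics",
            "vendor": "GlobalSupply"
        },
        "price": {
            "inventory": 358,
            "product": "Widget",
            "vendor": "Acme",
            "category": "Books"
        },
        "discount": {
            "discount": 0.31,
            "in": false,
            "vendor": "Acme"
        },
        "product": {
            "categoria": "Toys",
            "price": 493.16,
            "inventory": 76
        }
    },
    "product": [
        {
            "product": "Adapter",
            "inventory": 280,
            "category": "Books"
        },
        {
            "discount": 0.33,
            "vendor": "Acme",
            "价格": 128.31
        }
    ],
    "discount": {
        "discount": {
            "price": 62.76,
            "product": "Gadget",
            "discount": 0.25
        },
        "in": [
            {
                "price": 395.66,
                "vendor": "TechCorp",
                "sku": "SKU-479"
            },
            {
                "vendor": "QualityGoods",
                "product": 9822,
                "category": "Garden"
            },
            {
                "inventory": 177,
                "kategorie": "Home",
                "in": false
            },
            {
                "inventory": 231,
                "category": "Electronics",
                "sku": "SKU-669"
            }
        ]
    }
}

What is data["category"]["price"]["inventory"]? 358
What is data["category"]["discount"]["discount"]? 0.31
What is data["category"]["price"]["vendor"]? "Acme"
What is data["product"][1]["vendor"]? "Acme"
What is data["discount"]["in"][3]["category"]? "Electronics"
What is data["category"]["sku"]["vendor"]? "GlobalSupply"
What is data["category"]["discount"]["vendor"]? "Acme"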